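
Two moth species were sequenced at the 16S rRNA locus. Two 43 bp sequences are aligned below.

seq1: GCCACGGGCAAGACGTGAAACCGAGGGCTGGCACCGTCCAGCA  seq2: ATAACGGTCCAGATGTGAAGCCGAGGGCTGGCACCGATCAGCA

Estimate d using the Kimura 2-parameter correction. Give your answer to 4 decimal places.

Of 43 sites, 5 differences are transitions and 4 are transversions, so P = 5/43 ≈ 0.116279 and Q = 4/43 ≈ 0.093023.
Under the Kimura two-parameter model, d = −½ ln(1 − 2P − Q) − ¼ ln(1 − 2Q).
1 − 2P − Q = 0.674419, giving −½ ln(0.674419) = 0.196952.
1 − 2Q = 0.813954, giving −¼ ln(0.813954) = 0.051463.
d = 0.196952 + 0.051463 = 0.248415.

0.2484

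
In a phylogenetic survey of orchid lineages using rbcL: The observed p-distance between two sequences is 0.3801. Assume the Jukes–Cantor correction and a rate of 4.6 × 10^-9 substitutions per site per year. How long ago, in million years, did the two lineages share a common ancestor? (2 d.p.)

d = −(3/4) ln(1 − 4p/3) = −0.75 ln(1 − 0.5068) = −0.75 ln(0.4932)
  = −0.75 × (-0.706841) = 0.530131 substitutions/site.
Under a molecular clock d = 2μt, so t = d/(2μ) = 0.530131 / (2 × 4.6 × 10^-9) = 57.62 million years.

57.62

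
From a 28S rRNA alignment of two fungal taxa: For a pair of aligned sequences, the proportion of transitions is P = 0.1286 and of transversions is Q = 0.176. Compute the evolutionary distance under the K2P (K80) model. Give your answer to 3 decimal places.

0.392

Under the Kimura two-parameter model, d = −½ ln(1 − 2P − Q) − ¼ ln(1 − 2Q).
1 − 2P − Q = 0.5668, giving −½ ln(0.5668) = 0.283874.
1 − 2Q = 0.648, giving −¼ ln(0.648) = 0.108466.
d = 0.283874 + 0.108466 = 0.392340.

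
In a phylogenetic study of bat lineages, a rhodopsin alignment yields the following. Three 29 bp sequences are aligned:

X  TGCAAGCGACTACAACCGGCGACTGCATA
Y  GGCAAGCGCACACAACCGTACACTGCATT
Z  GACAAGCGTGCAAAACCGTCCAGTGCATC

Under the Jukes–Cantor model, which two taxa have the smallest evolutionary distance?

Y and Z

X–Y: 8/29 differ, p = 0.276, d = 0.344.
X–Z: 10/29 differ, p = 0.345, d = 0.462.
Y–Z: 7/29 differ, p = 0.241, d = 0.291.
The smallest distance is between Y and Z.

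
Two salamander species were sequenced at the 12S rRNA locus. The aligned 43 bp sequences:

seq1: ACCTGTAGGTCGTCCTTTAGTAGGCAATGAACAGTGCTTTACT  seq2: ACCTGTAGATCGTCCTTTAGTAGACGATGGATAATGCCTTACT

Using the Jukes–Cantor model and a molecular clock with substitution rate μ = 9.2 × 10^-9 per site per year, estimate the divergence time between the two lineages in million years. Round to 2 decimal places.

9.97

The sequences differ at 7 of 43 sites (9, 24, 26, 30, 32, 34, 38), so p = 7/43 ≈ 0.162791.
d = −(3/4) ln(1 − 4p/3) = −0.75 ln(1 − 0.217055) = −0.75 ln(0.782945)
  = −0.75 × (-0.244693) = 0.183520 substitutions/site.
Under a molecular clock d = 2μt, so t = d/(2μ) = 0.183520 / (2 × 9.2 × 10^-9) = 9.97 million years.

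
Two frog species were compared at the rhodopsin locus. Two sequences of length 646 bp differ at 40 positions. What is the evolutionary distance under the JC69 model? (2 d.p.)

p = 40/646 ≈ 0.06192.
d = −(3/4) ln(1 − 4p/3) = −0.75 ln(1 − 0.08256) = −0.75 ln(0.91744)
  = −0.75 × (-0.086168) = 0.064626 substitutions/site.

0.06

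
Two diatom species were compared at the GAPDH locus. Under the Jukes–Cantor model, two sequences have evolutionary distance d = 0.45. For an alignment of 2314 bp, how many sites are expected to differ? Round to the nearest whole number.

783

Invert JC69: p = (3/4)(1 − e^(−4d/3)) = 0.75 × (1 − e^(-0.6)) = 0.75 × (1 − 0.548812) = 0.338391.
Expected differing sites = pL ≈ 0.338391 × 2314 = 783.036774 ≈ 783.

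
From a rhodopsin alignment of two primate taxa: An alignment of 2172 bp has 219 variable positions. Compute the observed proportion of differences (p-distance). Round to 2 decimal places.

p = 219/2172 = 0.100828… ≈ 0.10 (to 2 d.p.).

0.10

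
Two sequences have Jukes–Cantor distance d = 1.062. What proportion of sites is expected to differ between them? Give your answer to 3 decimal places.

p = (3/4)(1 − e^(−4d/3)) = 0.75 × (1 − e^(-1.416)) = 0.75 × (1 − 0.242683) = 0.567988.

0.568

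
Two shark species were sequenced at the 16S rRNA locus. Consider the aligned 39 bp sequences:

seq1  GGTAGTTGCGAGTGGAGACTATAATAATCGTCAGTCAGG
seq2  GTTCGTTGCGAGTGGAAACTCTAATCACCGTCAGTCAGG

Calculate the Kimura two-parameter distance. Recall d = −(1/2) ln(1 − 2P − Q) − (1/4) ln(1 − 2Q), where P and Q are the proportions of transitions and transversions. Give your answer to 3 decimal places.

Of 39 sites, 2 differences are transitions and 4 are transversions, so P = 2/39 ≈ 0.051282 and Q = 4/39 ≈ 0.102564.
Under the Kimura two-parameter model, d = −½ ln(1 − 2P − Q) − ¼ ln(1 − 2Q).
1 − 2P − Q = 0.794872, giving −½ ln(0.794872) = 0.114787.
1 − 2Q = 0.794872, giving −¼ ln(0.794872) = 0.057394.
d = 0.114787 + 0.057394 = 0.172181.

0.172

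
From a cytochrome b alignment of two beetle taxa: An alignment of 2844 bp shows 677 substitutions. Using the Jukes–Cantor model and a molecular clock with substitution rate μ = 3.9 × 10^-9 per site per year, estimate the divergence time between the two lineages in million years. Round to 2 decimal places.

36.72

p = 677/2844 ≈ 0.238045.
d = −(3/4) ln(1 − 4p/3) = −0.75 ln(1 − 0.317393) = −0.75 ln(0.682607)
  = −0.75 × (-0.381836) = 0.286377 substitutions/site.
Under a molecular clock d = 2μt, so t = d/(2μ) = 0.286377 / (2 × 3.9 × 10^-9) = 36.72 million years.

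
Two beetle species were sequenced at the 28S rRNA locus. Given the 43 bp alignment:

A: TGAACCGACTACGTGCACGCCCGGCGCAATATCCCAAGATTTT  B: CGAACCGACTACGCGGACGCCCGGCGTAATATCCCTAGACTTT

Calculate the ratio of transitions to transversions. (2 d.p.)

2.00

Transitions are A↔G and C↔T; transversions are all other mismatches.
Transitions: 4. Transversions: 2.
R = 4/2 = 2.00.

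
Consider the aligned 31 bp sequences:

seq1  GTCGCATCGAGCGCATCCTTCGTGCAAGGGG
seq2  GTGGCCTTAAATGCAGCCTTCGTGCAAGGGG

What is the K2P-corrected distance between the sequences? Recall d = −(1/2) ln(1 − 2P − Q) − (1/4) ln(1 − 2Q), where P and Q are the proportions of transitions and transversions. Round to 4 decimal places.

Of 31 sites, 4 differences are transitions and 3 are transversions, so P = 4/31 ≈ 0.129032 and Q = 3/31 ≈ 0.096774.
Under the Kimura two-parameter model, d = −½ ln(1 − 2P − Q) − ¼ ln(1 − 2Q).
1 − 2P − Q = 0.645162, giving −½ ln(0.645162) = 0.219127.
1 − 2Q = 0.806452, giving −¼ ln(0.806452) = 0.053778.
d = 0.219127 + 0.053778 = 0.272905.

0.2729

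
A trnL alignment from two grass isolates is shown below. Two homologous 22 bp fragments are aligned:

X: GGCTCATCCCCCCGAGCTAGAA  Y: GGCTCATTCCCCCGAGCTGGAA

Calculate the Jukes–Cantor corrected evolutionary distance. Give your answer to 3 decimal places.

The sequences differ at 2 of 22 sites (8, 19), so p = 2/22 ≈ 0.090909.
d = −(3/4) ln(1 − 4p/3) = −0.75 ln(1 − 0.121212) = −0.75 ln(0.878788)
  = −0.75 × (-0.129212) = 0.096909 substitutions/site.

0.097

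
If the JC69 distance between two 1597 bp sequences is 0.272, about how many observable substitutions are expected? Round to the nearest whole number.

Invert JC69: p = (3/4)(1 − e^(−4d/3)) = 0.75 × (1 − e^(-0.362667)) = 0.75 × (1 − 0.695818) = 0.228137.
Expected differing sites = pL ≈ 0.228137 × 1597 = 364.334789 ≈ 364.

364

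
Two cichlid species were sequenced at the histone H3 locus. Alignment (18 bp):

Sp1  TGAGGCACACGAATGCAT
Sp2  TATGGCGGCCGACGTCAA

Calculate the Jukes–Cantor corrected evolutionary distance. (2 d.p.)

0.82

The sequences differ at 9 of 18 sites (2, 3, 7, 8, 9, 13, 14, 15, 18), so p = 9/18 = 0.5.
d = −(3/4) ln(1 − 4p/3) = −0.75 ln(1 − 0.666667) = −0.75 ln(0.333333)
  = −0.75 × (-1.098613) = 0.823960 substitutions/site.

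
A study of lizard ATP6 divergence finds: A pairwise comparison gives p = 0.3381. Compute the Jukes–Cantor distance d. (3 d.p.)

d = −(3/4) ln(1 − 4p/3) = −0.75 ln(1 − 0.4508) = −0.75 ln(0.5492)
  = −0.75 × (-0.599293) = 0.449470 substitutions/site.

0.449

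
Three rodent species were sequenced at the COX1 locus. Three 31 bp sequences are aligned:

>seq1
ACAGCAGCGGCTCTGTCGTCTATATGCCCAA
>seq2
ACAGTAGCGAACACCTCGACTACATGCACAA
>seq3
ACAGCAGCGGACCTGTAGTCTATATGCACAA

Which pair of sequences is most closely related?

seq1 and seq3

seq1–seq2: 10/31 differ, p = 0.323, d = 0.422.
seq1–seq3: 4/31 differ, p = 0.129, d = 0.142.
seq2–seq3: 8/31 differ, p = 0.258, d = 0.316.
The smallest distance is between seq1 and seq3.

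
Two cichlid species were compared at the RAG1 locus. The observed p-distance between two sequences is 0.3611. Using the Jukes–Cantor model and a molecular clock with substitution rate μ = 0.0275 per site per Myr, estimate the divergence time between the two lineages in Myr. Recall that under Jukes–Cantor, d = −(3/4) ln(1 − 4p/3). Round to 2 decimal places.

d = −(3/4) ln(1 − 4p/3) = −0.75 ln(1 − 0.481467) = −0.75 ln(0.518533)
  = −0.75 × (-0.656752) = 0.492564 substitutions/site.
Under a molecular clock d = 2μt, so t = d/(2μ) = 0.492564 / (2 × 0.0275) = 8.96 Myr.

8.96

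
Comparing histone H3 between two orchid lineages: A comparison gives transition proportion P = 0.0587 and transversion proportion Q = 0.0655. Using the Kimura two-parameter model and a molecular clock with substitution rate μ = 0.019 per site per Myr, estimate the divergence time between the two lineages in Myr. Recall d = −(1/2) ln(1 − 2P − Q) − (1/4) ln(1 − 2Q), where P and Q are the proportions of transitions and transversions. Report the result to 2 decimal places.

3.58

Under the Kimura two-parameter model, d = −½ ln(1 − 2P − Q) − ¼ ln(1 − 2Q).
1 − 2P − Q = 0.8171, giving −½ ln(0.8171) = 0.100997.
1 − 2Q = 0.869, giving −¼ ln(0.869) = 0.035103.
d = 0.100997 + 0.035103 = 0.136100.
Under a molecular clock d = 2μt, so t = d/(2μ) = 0.136100 / (2 × 0.019) = 3.58 Myr.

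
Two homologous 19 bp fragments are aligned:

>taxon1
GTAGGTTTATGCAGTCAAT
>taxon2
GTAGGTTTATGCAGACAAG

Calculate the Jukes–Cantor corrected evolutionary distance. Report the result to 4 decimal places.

The sequences differ at 2 of 19 sites (15, 19), so p = 2/19 ≈ 0.105263.
d = −(3/4) ln(1 − 4p/3) = −0.75 ln(1 − 0.140351) = −0.75 ln(0.859649)
  = −0.75 × (-0.151231) = 0.113423 substitutions/site.

0.1134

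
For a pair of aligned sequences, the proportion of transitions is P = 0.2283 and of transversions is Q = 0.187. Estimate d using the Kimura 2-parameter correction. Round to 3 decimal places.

Under the Kimura two-parameter model, d = −½ ln(1 − 2P − Q) − ¼ ln(1 − 2Q).
1 − 2P − Q = 0.3564, giving −½ ln(0.3564) = 0.515851.
1 − 2Q = 0.626, giving −¼ ln(0.626) = 0.117101.
d = 0.515851 + 0.117101 = 0.632952.

0.633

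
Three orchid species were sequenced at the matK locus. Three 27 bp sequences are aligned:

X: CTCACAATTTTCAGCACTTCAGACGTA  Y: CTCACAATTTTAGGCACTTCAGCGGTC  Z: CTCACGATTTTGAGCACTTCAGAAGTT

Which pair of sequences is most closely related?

X and Z

X–Y: 5/27 differ, p = 0.185, d = 0.213.
X–Z: 4/27 differ, p = 0.148, d = 0.165.
Y–Z: 6/27 differ, p = 0.222, d = 0.264.
The smallest distance is between X and Z.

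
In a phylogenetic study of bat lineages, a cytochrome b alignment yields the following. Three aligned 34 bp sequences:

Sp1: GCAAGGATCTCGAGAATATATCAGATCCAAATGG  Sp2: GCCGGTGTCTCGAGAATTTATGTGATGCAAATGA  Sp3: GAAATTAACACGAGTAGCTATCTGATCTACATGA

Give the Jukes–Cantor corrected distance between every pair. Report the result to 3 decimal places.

Sp1–Sp2: 9/34 sites differ → p ≈ 0.264706, d = −0.75 ln(1 − 0.352941) = 0.326488 ≈ 0.326.
Sp1–Sp3: 12/34 sites differ → p ≈ 0.352941, d = −0.75 ln(1 − 0.470588) = 0.476991 ≈ 0.477.
Sp2–Sp3: 14/34 sites differ → p ≈ 0.411765, d = −0.75 ln(1 − 0.54902) = 0.597249 ≈ 0.597.

d(Sp1,Sp2) = 0.326, d(Sp1,Sp3) = 0.477, d(Sp2,Sp3) = 0.597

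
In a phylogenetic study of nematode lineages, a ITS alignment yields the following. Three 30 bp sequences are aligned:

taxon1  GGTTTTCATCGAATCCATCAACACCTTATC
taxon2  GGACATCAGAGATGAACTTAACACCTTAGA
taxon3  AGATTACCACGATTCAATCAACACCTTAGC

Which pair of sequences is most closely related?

taxon1–taxon2: 13/30 differ, p = 0.433, d = 0.647.
taxon1–taxon3: 8/30 differ, p = 0.267, d = 0.330.
taxon2–taxon3: 12/30 differ, p = 0.400, d = 0.572.
The smallest distance is between taxon1 and taxon3.

taxon1 and taxon3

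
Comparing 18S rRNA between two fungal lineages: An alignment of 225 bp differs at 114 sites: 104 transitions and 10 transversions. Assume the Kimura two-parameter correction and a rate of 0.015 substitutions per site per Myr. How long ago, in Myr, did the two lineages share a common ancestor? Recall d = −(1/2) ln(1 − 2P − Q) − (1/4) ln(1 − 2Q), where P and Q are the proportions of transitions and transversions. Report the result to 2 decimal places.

P = 104/225 ≈ 0.462222 and Q = 10/225 ≈ 0.044444.
Under the Kimura two-parameter model, d = −½ ln(1 − 2P − Q) − ¼ ln(1 − 2Q).
1 − 2P − Q = 0.031112, giving −½ ln(0.031112) = 1.735081.
1 − 2Q = 0.911112, giving −¼ ln(0.911112) = 0.023272.
d = 1.735081 + 0.023272 = 1.758353.
Under a molecular clock d = 2μt, so t = d/(2μ) = 1.758353 / (2 × 0.015) = 58.61 Myr.

58.61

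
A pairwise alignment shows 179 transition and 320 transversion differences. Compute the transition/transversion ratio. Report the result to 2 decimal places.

0.56

R = 179/320 = 0.559375 ≈ 0.56 (to 2 d.p.).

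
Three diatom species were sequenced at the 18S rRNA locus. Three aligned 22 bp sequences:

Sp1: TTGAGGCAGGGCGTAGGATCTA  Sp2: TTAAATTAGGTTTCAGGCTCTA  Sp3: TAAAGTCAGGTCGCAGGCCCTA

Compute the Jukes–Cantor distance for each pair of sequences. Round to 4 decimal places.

d(Sp1,Sp2) = 0.5913, d(Sp1,Sp3) = 0.4141, d(Sp2,Sp3) = 0.3390

Sp1–Sp2: 9/22 sites differ → p ≈ 0.409091, d = −0.75 ln(1 − 0.545455) = 0.591344 ≈ 0.5913.
Sp1–Sp3: 7/22 sites differ → p ≈ 0.318182, d = −0.75 ln(1 − 0.424243) = 0.414052 ≈ 0.4141.
Sp2–Sp3: 6/22 sites differ → p ≈ 0.272727, d = −0.75 ln(1 − 0.363636) = 0.338988 ≈ 0.3390.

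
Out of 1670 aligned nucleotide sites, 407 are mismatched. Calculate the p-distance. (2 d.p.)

p = 407/1670 = 0.243712… ≈ 0.24 (to 2 d.p.).

0.24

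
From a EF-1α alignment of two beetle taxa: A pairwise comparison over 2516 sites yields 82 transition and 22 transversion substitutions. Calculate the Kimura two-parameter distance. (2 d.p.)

0.04

P = 82/2516 ≈ 0.032591 and Q = 22/2516 ≈ 0.008744.
Under the Kimura two-parameter model, d = −½ ln(1 − 2P − Q) − ¼ ln(1 − 2Q).
1 − 2P − Q = 0.926074, giving −½ ln(0.926074) = 0.038401.
1 − 2Q = 0.982512, giving −¼ ln(0.982512) = 0.004411.
d = 0.038401 + 0.004411 = 0.042812.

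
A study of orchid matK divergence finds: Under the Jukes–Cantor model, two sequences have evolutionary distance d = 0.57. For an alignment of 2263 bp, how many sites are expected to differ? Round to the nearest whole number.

904

Invert JC69: p = (3/4)(1 − e^(−4d/3)) = 0.75 × (1 − e^(-0.76)) = 0.75 × (1 − 0.467666) = 0.399251.
Expected differing sites = pL ≈ 0.399251 × 2263 = 903.505013 ≈ 904.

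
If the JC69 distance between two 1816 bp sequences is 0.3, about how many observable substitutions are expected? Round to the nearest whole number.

449

Invert JC69: p = (3/4)(1 − e^(−4d/3)) = 0.75 × (1 − e^(-0.4)) = 0.75 × (1 − 0.670320) = 0.247260.
Expected differing sites = pL ≈ 0.247260 × 1816 = 449.02416 ≈ 449.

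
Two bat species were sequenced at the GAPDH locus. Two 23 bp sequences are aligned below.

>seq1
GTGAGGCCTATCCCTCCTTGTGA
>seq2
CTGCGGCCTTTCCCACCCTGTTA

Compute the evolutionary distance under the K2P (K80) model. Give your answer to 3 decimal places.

Of 23 sites, 1 differences are transitions and 5 are transversions, so P = 1/23 ≈ 0.043478 and Q = 5/23 ≈ 0.217391.
Under the Kimura two-parameter model, d = −½ ln(1 − 2P − Q) − ¼ ln(1 − 2Q).
1 − 2P − Q = 0.695653, giving −½ ln(0.695653) = 0.181452.
1 − 2Q = 0.565218, giving −¼ ln(0.565218) = 0.142636.
d = 0.181452 + 0.142636 = 0.324088.

0.324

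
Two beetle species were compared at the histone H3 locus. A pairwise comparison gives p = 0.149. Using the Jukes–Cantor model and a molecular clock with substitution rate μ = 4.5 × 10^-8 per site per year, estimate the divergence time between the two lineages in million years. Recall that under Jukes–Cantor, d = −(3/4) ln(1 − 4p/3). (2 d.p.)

d = −(3/4) ln(1 − 4p/3) = −0.75 ln(1 − 0.198667) = −0.75 ln(0.801333)
  = −0.75 × (-0.221479) = 0.166109 substitutions/site.
Under a molecular clock d = 2μt, so t = d/(2μ) = 0.166109 / (2 × 4.5 × 10^-8) = 1.85 million years.

1.85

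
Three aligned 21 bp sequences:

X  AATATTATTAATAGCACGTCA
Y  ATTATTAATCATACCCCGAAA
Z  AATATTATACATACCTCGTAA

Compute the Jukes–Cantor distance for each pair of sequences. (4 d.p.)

X–Y: 7/21 sites differ → p ≈ 0.333333, d = −0.75 ln(1 − 0.444444) = 0.440839 ≈ 0.4408.
X–Z: 5/21 sites differ → p ≈ 0.238095, d = −0.75 ln(1 − 0.31746) = 0.286451 ≈ 0.2865.
Y–Z: 5/21 sites differ → p ≈ 0.238095, d = −0.75 ln(1 − 0.31746) = 0.286451 ≈ 0.2865.

d(X,Y) = 0.4408, d(X,Z) = 0.2865, d(Y,Z) = 0.2865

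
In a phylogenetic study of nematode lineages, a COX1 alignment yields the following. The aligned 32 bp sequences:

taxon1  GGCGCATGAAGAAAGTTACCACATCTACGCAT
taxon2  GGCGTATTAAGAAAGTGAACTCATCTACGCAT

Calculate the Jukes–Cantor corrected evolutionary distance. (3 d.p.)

The sequences differ at 5 of 32 sites (5, 8, 17, 19, 21), so p = 5/32 = 0.15625.
d = −(3/4) ln(1 − 4p/3) = −0.75 ln(1 − 0.208333) = −0.75 ln(0.791667)
  = −0.75 × (-0.233614) = 0.175211 substitutions/site.

0.175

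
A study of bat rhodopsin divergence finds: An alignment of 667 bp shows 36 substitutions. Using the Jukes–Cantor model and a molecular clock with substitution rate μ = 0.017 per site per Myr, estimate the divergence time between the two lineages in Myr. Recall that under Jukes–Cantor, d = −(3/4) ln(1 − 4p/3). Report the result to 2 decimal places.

1.65

p = 36/667 ≈ 0.053973.
d = −(3/4) ln(1 − 4p/3) = −0.75 ln(1 − 0.071964) = −0.75 ln(0.928036)
  = −0.75 × (-0.074685) = 0.056014 substitutions/site.
Under a molecular clock d = 2μt, so t = d/(2μ) = 0.056014 / (2 × 0.017) = 1.65 Myr.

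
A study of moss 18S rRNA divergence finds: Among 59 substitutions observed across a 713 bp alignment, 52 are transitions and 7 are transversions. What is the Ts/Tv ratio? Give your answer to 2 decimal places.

R = 52/7 = 7.428571… ≈ 7.43 (to 2 d.p.).

7.43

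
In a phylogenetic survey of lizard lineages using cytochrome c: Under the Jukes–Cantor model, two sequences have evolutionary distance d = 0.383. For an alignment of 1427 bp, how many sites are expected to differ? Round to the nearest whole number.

428

Invert JC69: p = (3/4)(1 − e^(−4d/3)) = 0.75 × (1 − e^(-0.510667)) = 0.75 × (1 − 0.600095) = 0.299929.
Expected differing sites = pL ≈ 0.299929 × 1427 = 427.998683 ≈ 428.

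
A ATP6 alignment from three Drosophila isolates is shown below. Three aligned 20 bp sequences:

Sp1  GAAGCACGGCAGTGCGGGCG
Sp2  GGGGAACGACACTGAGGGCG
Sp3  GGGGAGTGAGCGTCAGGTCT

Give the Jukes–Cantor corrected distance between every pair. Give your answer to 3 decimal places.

Sp1–Sp2: 6/20 sites differ → p = 0.3, d = −0.75 ln(1 − 0.4) = 0.383119 ≈ 0.383.
Sp1–Sp3: 12/20 sites differ → p = 0.6, d = −0.75 ln(1 − 0.8) = 1.207078 ≈ 1.207.
Sp2–Sp3: 8/20 sites differ → p = 0.4, d = −0.75 ln(1 − 0.533333) = 0.571605 ≈ 0.572.

d(Sp1,Sp2) = 0.383, d(Sp1,Sp3) = 1.207, d(Sp2,Sp3) = 0.572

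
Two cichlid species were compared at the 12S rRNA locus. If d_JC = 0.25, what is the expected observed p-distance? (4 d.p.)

0.2126

p = (3/4)(1 − e^(−4d/3)) = 0.75 × (1 − e^(-0.333333)) = 0.75 × (1 − 0.716532) = 0.212601.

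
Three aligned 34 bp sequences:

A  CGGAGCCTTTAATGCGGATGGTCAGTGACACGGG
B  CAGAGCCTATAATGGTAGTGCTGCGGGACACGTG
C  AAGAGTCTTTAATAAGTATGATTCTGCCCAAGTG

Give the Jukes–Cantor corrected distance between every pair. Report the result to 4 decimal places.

d(A,B) = 0.4234, d(A,C) = 0.6655, d(B,C) = 0.5972

A–B: 11/34 sites differ → p ≈ 0.323529, d = −0.75 ln(1 − 0.431372) = 0.423397 ≈ 0.4234.
A–C: 15/34 sites differ → p ≈ 0.441176, d = −0.75 ln(1 − 0.588235) = 0.665477 ≈ 0.6655.
B–C: 14/34 sites differ → p ≈ 0.411765, d = −0.75 ln(1 − 0.54902) = 0.597249 ≈ 0.5972.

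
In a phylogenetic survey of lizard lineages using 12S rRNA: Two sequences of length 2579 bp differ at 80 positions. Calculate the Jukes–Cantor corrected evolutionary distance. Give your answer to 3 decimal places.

p = 80/2579 ≈ 0.03102.
d = −(3/4) ln(1 − 4p/3) = −0.75 ln(1 − 0.04136) = −0.75 ln(0.95864)
  = −0.75 × (-0.042240) = 0.031680 substitutions/site.

0.032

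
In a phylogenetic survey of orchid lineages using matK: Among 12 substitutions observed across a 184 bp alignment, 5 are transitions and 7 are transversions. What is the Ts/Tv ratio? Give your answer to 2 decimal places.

0.71

R = 5/7 = 0.714285… ≈ 0.71 (to 2 d.p.).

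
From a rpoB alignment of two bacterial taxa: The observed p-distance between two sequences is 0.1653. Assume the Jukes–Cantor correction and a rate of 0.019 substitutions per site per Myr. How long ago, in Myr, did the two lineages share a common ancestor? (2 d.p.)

d = −(3/4) ln(1 − 4p/3) = −0.75 ln(1 − 0.2204) = −0.75 ln(0.7796)
  = −0.75 × (-0.248974) = 0.186731 substitutions/site.
Under a molecular clock d = 2μt, so t = d/(2μ) = 0.186731 / (2 × 0.019) = 4.91 Myr.

4.91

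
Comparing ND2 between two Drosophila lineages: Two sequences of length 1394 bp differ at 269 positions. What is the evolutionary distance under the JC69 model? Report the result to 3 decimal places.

p = 269/1394 ≈ 0.19297.
d = −(3/4) ln(1 − 4p/3) = −0.75 ln(1 − 0.257293) = −0.75 ln(0.742707)
  = −0.75 × (-0.297454) = 0.223091 substitutions/site.

0.223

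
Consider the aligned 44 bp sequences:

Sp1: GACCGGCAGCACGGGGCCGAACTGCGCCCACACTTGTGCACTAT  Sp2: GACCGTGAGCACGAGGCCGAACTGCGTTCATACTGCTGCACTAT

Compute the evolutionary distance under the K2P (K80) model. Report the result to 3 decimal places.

Of 44 sites, 4 differences are transitions and 4 are transversions, so P = 4/44 ≈ 0.090909 and Q = 4/44 ≈ 0.090909.
Under the Kimura two-parameter model, d = −½ ln(1 − 2P − Q) − ¼ ln(1 − 2Q).
1 − 2P − Q = 0.727273, giving −½ ln(0.727273) = 0.159227.
1 − 2Q = 0.818182, giving −¼ ln(0.818182) = 0.050168.
d = 0.159227 + 0.050168 = 0.209395.

0.209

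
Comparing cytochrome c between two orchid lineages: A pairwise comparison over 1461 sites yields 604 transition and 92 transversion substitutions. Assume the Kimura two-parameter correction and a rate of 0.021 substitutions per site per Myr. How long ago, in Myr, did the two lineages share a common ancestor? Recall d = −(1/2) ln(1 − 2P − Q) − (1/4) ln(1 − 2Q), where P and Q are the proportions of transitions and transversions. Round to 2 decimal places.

27.06

P = 604/1461 ≈ 0.413415 and Q = 92/1461 ≈ 0.062971.
Under the Kimura two-parameter model, d = −½ ln(1 − 2P − Q) − ¼ ln(1 − 2Q).
1 − 2P − Q = 0.110199, giving −½ ln(0.110199) = 1.102734.
1 − 2Q = 0.874058, giving −¼ ln(0.874058) = 0.033652.
d = 1.102734 + 0.033652 = 1.136386.
Under a molecular clock d = 2μt, so t = d/(2μ) = 1.136386 / (2 × 0.021) = 27.06 Myr.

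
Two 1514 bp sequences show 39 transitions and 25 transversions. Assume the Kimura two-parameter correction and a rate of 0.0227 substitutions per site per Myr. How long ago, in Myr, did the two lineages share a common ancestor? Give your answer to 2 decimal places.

0.96

P = 39/1514 ≈ 0.02576 and Q = 25/1514 ≈ 0.016513.
Under the Kimura two-parameter model, d = −½ ln(1 − 2P − Q) − ¼ ln(1 − 2Q).
1 − 2P − Q = 0.931967, giving −½ ln(0.931967) = 0.035229.
1 − 2Q = 0.966974, giving −¼ ln(0.966974) = 0.008396.
d = 0.035229 + 0.008396 = 0.043625.
Under a molecular clock d = 2μt, so t = d/(2μ) = 0.043625 / (2 × 0.0227) = 0.96 Myr.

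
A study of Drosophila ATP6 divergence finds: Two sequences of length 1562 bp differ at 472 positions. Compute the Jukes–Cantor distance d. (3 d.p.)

p = 472/1562 ≈ 0.302177.
d = −(3/4) ln(1 − 4p/3) = −0.75 ln(1 − 0.402903) = −0.75 ln(0.597097)
  = −0.75 × (-0.515676) = 0.386757 substitutions/site.

0.387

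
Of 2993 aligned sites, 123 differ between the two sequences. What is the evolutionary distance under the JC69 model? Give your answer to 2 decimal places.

0.04

p = 123/2993 ≈ 0.041096.
d = −(3/4) ln(1 − 4p/3) = −0.75 ln(1 − 0.054795) = −0.75 ln(0.945205)
  = −0.75 × (-0.056353) = 0.042265 substitutions/site.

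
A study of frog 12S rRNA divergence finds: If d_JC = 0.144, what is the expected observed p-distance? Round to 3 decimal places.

p = (3/4)(1 − e^(−4d/3)) = 0.75 × (1 − e^(-0.192)) = 0.75 × (1 − 0.825307) = 0.131020.

0.131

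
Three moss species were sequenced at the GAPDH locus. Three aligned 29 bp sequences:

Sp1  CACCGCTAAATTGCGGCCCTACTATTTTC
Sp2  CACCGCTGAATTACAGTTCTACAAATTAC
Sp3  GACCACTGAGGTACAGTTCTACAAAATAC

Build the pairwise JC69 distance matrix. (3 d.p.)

d(Sp1,Sp2) = 0.344, d(Sp1,Sp3) = 0.683, d(Sp2,Sp3) = 0.196

Sp1–Sp2: 8/29 sites differ → p ≈ 0.275862, d = −0.75 ln(1 − 0.367816) = 0.343931 ≈ 0.344.
Sp1–Sp3: 13/29 sites differ → p ≈ 0.448276, d = −0.75 ln(1 − 0.597701) = 0.682920 ≈ 0.683.
Sp2–Sp3: 5/29 sites differ → p ≈ 0.172414, d = −0.75 ln(1 − 0.229885) = 0.195912 ≈ 0.196.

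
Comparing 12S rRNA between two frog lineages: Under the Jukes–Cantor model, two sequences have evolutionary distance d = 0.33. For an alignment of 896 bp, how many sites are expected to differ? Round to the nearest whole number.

239

Invert JC69: p = (3/4)(1 − e^(−4d/3)) = 0.75 × (1 − e^(-0.44)) = 0.75 × (1 − 0.644036) = 0.266973.
Expected differing sites = pL ≈ 0.266973 × 896 = 239.207808 ≈ 239.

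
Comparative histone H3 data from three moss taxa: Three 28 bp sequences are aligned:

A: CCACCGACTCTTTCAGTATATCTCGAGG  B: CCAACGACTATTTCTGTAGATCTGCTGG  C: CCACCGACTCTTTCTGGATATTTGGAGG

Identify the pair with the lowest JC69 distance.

A and C

A–B: 7/28 differ, p = 0.250, d = 0.304.
A–C: 4/28 differ, p = 0.143, d = 0.158.
B–C: 7/28 differ, p = 0.250, d = 0.304.
The smallest distance is between A and C.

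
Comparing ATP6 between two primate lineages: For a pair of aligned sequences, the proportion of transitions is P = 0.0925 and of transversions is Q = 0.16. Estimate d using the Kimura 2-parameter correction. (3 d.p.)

0.308

Under the Kimura two-parameter model, d = −½ ln(1 − 2P − Q) − ¼ ln(1 − 2Q).
1 − 2P − Q = 0.655, giving −½ ln(0.655) = 0.211560.
1 − 2Q = 0.68, giving −¼ ln(0.68) = 0.096416.
d = 0.211560 + 0.096416 = 0.307976.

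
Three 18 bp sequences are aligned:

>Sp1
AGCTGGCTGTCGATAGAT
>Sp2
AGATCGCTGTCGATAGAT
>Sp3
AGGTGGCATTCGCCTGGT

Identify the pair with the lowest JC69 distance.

Sp1–Sp2: 2/18 differ, p = 0.111, d = 0.120.
Sp1–Sp3: 7/18 differ, p = 0.389, d = 0.548.
Sp2–Sp3: 8/18 differ, p = 0.444, d = 0.673.
The smallest distance is between Sp1 and Sp2.

Sp1 and Sp2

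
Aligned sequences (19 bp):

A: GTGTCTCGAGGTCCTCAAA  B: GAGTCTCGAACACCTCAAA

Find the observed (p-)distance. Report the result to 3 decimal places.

0.211

The sequences differ at 4 of 19 positions (sites 2, 10, 11, 12).
p = 4/19 = 0.210526… ≈ 0.211 (to 3 d.p.).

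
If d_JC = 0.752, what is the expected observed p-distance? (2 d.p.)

0.47

p = (3/4)(1 − e^(−4d/3)) = 0.75 × (1 − e^(-1.002667)) = 0.75 × (1 − 0.366900) = 0.474825.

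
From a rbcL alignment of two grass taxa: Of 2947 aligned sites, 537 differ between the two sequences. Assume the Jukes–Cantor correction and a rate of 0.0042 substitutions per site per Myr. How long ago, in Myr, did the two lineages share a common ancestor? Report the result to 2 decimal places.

24.85

p = 537/2947 ≈ 0.182219.
d = −(3/4) ln(1 − 4p/3) = −0.75 ln(1 − 0.242959) = −0.75 ln(0.757041)
  = −0.75 × (-0.278338) = 0.208754 substitutions/site.
Under a molecular clock d = 2μt, so t = d/(2μ) = 0.208754 / (2 × 0.0042) = 24.85 Myr.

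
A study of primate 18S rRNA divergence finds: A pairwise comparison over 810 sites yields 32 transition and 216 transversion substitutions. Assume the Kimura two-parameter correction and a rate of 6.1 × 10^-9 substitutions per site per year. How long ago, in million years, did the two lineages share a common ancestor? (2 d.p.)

33.00

P = 32/810 ≈ 0.039506 and Q = 216/810 ≈ 0.266667.
Under the Kimura two-parameter model, d = −½ ln(1 − 2P − Q) − ¼ ln(1 − 2Q).
1 − 2P − Q = 0.654321, giving −½ ln(0.654321) = 0.212079.
1 − 2Q = 0.466666, giving −¼ ln(0.466666) = 0.190535.
d = 0.212079 + 0.190535 = 0.402614.
Under a molecular clock d = 2μt, so t = d/(2μ) = 0.402614 / (2 × 6.1 × 10^-9) = 33.00 million years.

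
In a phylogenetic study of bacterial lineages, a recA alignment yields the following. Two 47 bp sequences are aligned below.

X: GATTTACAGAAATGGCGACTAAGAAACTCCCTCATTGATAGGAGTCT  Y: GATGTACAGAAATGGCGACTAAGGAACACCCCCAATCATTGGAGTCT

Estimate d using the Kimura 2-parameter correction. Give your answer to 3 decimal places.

Of 47 sites, 2 differences are transitions and 5 are transversions, so P = 2/47 ≈ 0.042553 and Q = 5/47 ≈ 0.106383.
Under the Kimura two-parameter model, d = −½ ln(1 − 2P − Q) − ¼ ln(1 − 2Q).
1 − 2P − Q = 0.808511, giving −½ ln(0.808511) = 0.106280.
1 − 2Q = 0.787234, giving −¼ ln(0.787234) = 0.059807.
d = 0.106280 + 0.059807 = 0.166087.

0.166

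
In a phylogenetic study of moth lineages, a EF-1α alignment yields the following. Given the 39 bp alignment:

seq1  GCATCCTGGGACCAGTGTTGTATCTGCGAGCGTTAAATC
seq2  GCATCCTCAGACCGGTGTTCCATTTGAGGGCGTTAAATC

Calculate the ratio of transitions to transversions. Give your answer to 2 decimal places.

1.67

Transitions are A↔G and C↔T; transversions are all other mismatches.
Transitions: 5. Transversions: 3.
R = 5/3 = 1.666666… ≈ 1.67 (to 2 d.p.).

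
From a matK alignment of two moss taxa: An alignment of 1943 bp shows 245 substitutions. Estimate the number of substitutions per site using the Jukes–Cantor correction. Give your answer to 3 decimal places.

0.138

p = 245/1943 ≈ 0.126094.
d = −(3/4) ln(1 − 4p/3) = −0.75 ln(1 − 0.168125) = −0.75 ln(0.831875)
  = −0.75 × (-0.184073) = 0.138055 substitutions/site.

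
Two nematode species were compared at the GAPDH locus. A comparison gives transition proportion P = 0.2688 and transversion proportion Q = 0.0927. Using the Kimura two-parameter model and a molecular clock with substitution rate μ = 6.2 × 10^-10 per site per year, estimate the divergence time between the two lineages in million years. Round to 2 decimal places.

Under the Kimura two-parameter model, d = −½ ln(1 − 2P − Q) − ¼ ln(1 − 2Q).
1 − 2P − Q = 0.3697, giving −½ ln(0.3697) = 0.497532.
1 − 2Q = 0.8146, giving −¼ ln(0.8146) = 0.051265.
d = 0.497532 + 0.051265 = 0.548797.
Under a molecular clock d = 2μt, so t = d/(2μ) = 0.548797 / (2 × 6.2 × 10^-10) = 442.58 million years.

442.58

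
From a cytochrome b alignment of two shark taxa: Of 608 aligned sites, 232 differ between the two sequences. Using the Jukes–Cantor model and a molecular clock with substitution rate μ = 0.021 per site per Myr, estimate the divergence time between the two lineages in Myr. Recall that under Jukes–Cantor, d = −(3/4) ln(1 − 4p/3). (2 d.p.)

12.69

p = 232/608 ≈ 0.381579.
d = −(3/4) ln(1 − 4p/3) = −0.75 ln(1 − 0.508772) = −0.75 ln(0.491228)
  = −0.75 × (-0.710847) = 0.533135 substitutions/site.
Under a molecular clock d = 2μt, so t = d/(2μ) = 0.533135 / (2 × 0.021) = 12.69 Myr.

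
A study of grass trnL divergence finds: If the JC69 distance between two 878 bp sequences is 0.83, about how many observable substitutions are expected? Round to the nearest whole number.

441

Invert JC69: p = (3/4)(1 − e^(−4d/3)) = 0.75 × (1 − e^(-1.106667)) = 0.75 × (1 − 0.330659) = 0.502006.
Expected differing sites = pL ≈ 0.502006 × 878 = 440.761268 ≈ 441.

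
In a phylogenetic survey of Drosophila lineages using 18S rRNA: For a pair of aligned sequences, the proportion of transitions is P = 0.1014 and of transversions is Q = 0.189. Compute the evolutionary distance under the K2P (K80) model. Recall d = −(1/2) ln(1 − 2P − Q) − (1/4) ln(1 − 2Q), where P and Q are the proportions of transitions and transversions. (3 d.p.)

0.367

Under the Kimura two-parameter model, d = −½ ln(1 − 2P − Q) − ¼ ln(1 − 2Q).
1 − 2P − Q = 0.6082, giving −½ ln(0.6082) = 0.248626.
1 − 2Q = 0.622, giving −¼ ln(0.622) = 0.118704.
d = 0.248626 + 0.118704 = 0.367330.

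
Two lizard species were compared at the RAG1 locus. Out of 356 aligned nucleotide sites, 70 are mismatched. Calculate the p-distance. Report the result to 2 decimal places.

0.20

p = 70/356 = 0.196629… ≈ 0.20 (to 2 d.p.).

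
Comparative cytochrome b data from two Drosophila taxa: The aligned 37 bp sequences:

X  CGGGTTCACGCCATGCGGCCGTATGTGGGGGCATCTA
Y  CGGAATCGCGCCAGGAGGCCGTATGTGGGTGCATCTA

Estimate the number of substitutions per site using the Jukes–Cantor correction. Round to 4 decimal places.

0.1827

The sequences differ at 6 of 37 sites (4, 5, 8, 14, 16, 30), so p = 6/37 ≈ 0.162162.
d = −(3/4) ln(1 − 4p/3) = −0.75 ln(1 − 0.216216) = −0.75 ln(0.783784)
  = −0.75 × (-0.243622) = 0.182717 substitutions/site.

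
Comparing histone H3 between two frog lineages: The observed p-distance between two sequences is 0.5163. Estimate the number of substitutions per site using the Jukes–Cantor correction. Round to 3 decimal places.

0.875

d = −(3/4) ln(1 − 4p/3) = −0.75 ln(1 − 0.6884) = −0.75 ln(0.3116)
  = −0.75 × (-1.166035) = 0.874526 substitutions/site.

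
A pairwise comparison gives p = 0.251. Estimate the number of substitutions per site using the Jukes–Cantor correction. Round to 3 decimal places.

d = −(3/4) ln(1 − 4p/3) = −0.75 ln(1 − 0.334667) = −0.75 ln(0.665333)
  = −0.75 × (-0.407468) = 0.305601 substitutions/site.

0.306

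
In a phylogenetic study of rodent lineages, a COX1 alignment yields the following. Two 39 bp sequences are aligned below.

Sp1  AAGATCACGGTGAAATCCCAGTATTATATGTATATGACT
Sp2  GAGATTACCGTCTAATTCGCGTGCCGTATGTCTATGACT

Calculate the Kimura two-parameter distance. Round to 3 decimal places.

Of 39 sites, 7 differences are transitions and 6 are transversions, so P = 7/39 ≈ 0.179487 and Q = 6/39 ≈ 0.153846.
Under the Kimura two-parameter model, d = −½ ln(1 − 2P − Q) − ¼ ln(1 − 2Q).
1 − 2P − Q = 0.48718, giving −½ ln(0.48718) = 0.359561.
1 − 2Q = 0.692308, giving −¼ ln(0.692308) = 0.091931.
d = 0.359561 + 0.091931 = 0.451492.

0.451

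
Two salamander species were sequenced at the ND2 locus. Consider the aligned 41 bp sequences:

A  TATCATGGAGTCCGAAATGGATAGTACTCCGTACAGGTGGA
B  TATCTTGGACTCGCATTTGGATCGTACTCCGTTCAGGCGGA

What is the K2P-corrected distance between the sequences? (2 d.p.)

0.26

Of 41 sites, 1 differences are transitions and 8 are transversions, so P = 1/41 ≈ 0.02439 and Q = 8/41 ≈ 0.195122.
Under the Kimura two-parameter model, d = −½ ln(1 − 2P − Q) − ¼ ln(1 − 2Q).
1 − 2P − Q = 0.756098, giving −½ ln(0.756098) = 0.139792.
1 − 2Q = 0.609756, giving −¼ ln(0.609756) = 0.123674.
d = 0.139792 + 0.123674 = 0.263466.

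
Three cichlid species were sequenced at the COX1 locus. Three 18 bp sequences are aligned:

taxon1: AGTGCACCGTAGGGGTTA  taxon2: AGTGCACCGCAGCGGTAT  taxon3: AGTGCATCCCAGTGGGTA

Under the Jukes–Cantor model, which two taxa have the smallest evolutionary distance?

taxon1 and taxon2

taxon1–taxon2: 4/18 differ, p = 0.222, d = 0.264.
taxon1–taxon3: 5/18 differ, p = 0.278, d = 0.347.
taxon2–taxon3: 6/18 differ, p = 0.333, d = 0.441.
The smallest distance is between taxon1 and taxon2.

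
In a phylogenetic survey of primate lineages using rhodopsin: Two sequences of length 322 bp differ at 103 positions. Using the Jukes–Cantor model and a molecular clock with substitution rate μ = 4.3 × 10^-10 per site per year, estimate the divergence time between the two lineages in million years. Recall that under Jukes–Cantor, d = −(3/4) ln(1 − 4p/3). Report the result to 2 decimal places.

484.88

p = 103/322 ≈ 0.319876.
d = −(3/4) ln(1 − 4p/3) = −0.75 ln(1 − 0.426501) = −0.75 ln(0.573499)
  = −0.75 × (-0.555999) = 0.416999 substitutions/site.
Under a molecular clock d = 2μt, so t = d/(2μ) = 0.416999 / (2 × 4.3 × 10^-10) = 484.88 million years.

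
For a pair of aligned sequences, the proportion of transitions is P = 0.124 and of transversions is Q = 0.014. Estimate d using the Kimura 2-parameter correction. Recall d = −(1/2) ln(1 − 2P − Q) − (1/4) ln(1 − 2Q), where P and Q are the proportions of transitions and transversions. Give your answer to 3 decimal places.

Under the Kimura two-parameter model, d = −½ ln(1 − 2P − Q) − ¼ ln(1 − 2Q).
1 − 2P − Q = 0.738, giving −½ ln(0.738) = 0.151906.
1 − 2Q = 0.972, giving −¼ ln(0.972) = 0.007100.
d = 0.151906 + 0.007100 = 0.159006.

0.159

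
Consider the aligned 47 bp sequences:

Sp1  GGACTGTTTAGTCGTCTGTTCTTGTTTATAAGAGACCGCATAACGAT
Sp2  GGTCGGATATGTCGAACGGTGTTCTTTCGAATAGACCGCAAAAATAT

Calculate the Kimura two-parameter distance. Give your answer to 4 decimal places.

Of 47 sites, 1 differences are transitions and 16 are transversions, so P = 1/47 ≈ 0.021277 and Q = 16/47 ≈ 0.340426.
Under the Kimura two-parameter model, d = −½ ln(1 − 2P − Q) − ¼ ln(1 − 2Q).
1 − 2P − Q = 0.61702, giving −½ ln(0.61702) = 0.241427.
1 − 2Q = 0.319148, giving −¼ ln(0.319148) = 0.285525.
d = 0.241427 + 0.285525 = 0.526952.

0.5270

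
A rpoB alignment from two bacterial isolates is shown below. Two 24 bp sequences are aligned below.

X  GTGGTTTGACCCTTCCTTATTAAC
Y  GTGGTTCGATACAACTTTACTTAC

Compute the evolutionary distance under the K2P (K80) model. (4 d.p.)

Of 24 sites, 4 differences are transitions and 4 are transversions, so P = 4/24 ≈ 0.166667 and Q = 4/24 ≈ 0.166667.
Under the Kimura two-parameter model, d = −½ ln(1 − 2P − Q) − ¼ ln(1 − 2Q).
1 − 2P − Q = 0.499999, giving −½ ln(0.499999) = 0.346575.
1 − 2Q = 0.666666, giving −¼ ln(0.666666) = 0.101367.
d = 0.346575 + 0.101367 = 0.447942.

0.4479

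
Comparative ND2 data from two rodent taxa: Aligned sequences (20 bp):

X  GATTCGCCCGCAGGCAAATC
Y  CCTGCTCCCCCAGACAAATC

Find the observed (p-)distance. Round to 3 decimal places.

The sequences differ at 6 of 20 positions (sites 1, 2, 4, 6, 10, 14).
p = 6/20 = 0.300.

0.300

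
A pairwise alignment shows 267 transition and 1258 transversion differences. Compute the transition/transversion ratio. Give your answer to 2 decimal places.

0.21

R = 267/1258 = 0.212241… ≈ 0.21 (to 2 d.p.).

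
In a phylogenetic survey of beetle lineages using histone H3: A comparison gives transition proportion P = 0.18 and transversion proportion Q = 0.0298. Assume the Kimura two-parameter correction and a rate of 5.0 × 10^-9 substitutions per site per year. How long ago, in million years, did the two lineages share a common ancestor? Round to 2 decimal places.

Under the Kimura two-parameter model, d = −½ ln(1 − 2P − Q) − ¼ ln(1 − 2Q).
1 − 2P − Q = 0.6102, giving −½ ln(0.6102) = 0.246984.
1 − 2Q = 0.9404, giving −¼ ln(0.9404) = 0.015362.
d = 0.246984 + 0.015362 = 0.262346.
Under a molecular clock d = 2μt, so t = d/(2μ) = 0.262346 / (2 × 5.0 × 10^-9) = 26.23 million years.

26.23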